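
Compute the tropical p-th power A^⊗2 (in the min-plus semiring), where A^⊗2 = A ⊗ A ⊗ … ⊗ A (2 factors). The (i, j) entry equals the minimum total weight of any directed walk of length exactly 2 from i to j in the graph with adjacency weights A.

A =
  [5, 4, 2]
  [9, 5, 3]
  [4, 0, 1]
A^⊗2 =
  [6, 2, 3]
  [7, 3, 4]
  [5, 1, 2]

Each entry (A^⊗2)_ij equals the minimum over all length-2 walks i = v_0 → v_1 → … → v_2 = j of Σ_t A[v_t][v_{t+1}]. For example, for (i, j) = (0, 2) we minimise over 3 possible intermediate vertex sequences; the minimum is 3, attained along the walk 0 → 2 → 2.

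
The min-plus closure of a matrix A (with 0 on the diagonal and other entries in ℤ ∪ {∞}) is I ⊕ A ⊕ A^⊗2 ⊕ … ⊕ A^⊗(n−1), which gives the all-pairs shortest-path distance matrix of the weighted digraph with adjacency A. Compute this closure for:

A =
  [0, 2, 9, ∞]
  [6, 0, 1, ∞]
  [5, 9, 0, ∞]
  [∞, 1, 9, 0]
Closure =
  [0, 2, 3, ∞]
  [6, 0, 1, ∞]
  [5, 7, 0, ∞]
  [7, 1, 2, 0]

This is the Floyd-Warshall all-pairs shortest-path computation. For each intermediate vertex k = 0, 1, …, 3, update dist[i][j] ← min(dist[i][j], dist[i][k] + dist[k][j]). The final matrix gives, for each (i, j), the minimum total weight of any directed path from i to j (possibly empty when i = j).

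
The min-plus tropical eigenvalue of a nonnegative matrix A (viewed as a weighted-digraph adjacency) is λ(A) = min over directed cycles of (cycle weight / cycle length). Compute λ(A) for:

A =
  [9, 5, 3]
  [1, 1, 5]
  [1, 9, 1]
λ(A) = 1

Enumerate directed cycles and compute their means (weight / length). Sample:
  cycle 0 → 0: weight = 9, length = 1, mean = 9/1 ≈ 9.000
  cycle 1 → 1: weight = 1, length = 1, mean = 1/1 ≈ 1.000
  cycle 2 → 2: weight = 1, length = 1, mean = 1/1 ≈ 1.000
  cycle 0 → 1 → 0: weight = 6, length = 2, mean = 6/2 ≈ 3.000
  cycle 0 → 2 → 0: weight = 4, length = 2, mean = 4/2 ≈ 2.000
  cycle 1 → 0 → 1: weight = 6, length = 2, mean = 6/2 ≈ 3.000
Minimum mean = 1.000, attained e.g. along the cycle 1 → 1 with weight 1 and length 1. So λ(A) = 1/1 = 1.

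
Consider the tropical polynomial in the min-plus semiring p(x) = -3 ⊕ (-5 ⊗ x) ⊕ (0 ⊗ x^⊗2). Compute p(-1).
p(-1) = -6

A tropical monomial a ⊗ x^⊗i evaluates to a + i · x. Evaluating each term at x = -1:
  Term 0 contributes -3 + 0 · -1 = -3
  Term 1 contributes -5 + 1 · -1 = -6
  Term 2 contributes 0 + 2 · -1 = -2
p(-1) = ⊕ of these = min[-3, -6, -2] = -6.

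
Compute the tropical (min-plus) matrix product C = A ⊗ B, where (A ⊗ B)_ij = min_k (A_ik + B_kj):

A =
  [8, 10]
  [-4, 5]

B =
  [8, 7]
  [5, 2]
A ⊗ B =
  [15, 12]
  [4, 3]

Apply the min-plus product entry-by-entry:
  C[0][0] = min over k of (A[0][0] + B[0][0] = 8 + 8 = 16, A[0][1] + B[1][0] = 10 + 5 = 15) = 15 (attained at k = 1)
  C[0][1] = min over k of (A[0][0] + B[0][1] = 8 + 7 = 15, A[0][1] + B[1][1] = 10 + 2 = 12) = 12 (attained at k = 1)
  C[1][0] = min over k of (A[1][0] + B[0][0] = -4 + 8 = 4, A[1][1] + B[1][0] = 5 + 5 = 10) = 4 (attained at k = 0)
  C[1][1] = min over k of (A[1][0] + B[0][1] = -4 + 7 = 3, A[1][1] + B[1][1] = 5 + 2 = 7) = 3 (attained at k = 0)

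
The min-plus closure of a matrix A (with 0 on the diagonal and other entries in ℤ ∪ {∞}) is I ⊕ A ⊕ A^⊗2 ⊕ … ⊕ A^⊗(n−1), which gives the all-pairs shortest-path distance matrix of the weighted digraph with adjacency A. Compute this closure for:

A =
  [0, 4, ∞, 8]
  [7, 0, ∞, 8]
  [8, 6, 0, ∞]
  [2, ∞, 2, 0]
Closure =
  [0, 4, 10, 8]
  [7, 0, 10, 8]
  [8, 6, 0, 14]
  [2, 6, 2, 0]

This is the Floyd-Warshall all-pairs shortest-path computation. For each intermediate vertex k = 0, 1, …, 3, update dist[i][j] ← min(dist[i][j], dist[i][k] + dist[k][j]). The final matrix gives, for each (i, j), the minimum total weight of any directed path from i to j (possibly empty when i = j).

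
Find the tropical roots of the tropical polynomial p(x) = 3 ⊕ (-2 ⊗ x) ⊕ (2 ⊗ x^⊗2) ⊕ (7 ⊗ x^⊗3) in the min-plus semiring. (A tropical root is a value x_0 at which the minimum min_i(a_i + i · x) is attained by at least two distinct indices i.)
Roots: {-5, -4, 5}

Each tropical root is a break point of the lower envelope of the lines y = a_i + i · x (there are 4 lines, with slopes 0, 1, ..., 3). Only the lines that attain the minimum somewhere contribute to roots; other lines are dominated. Here the surviving (envelope) indices are i = 3, i = 2, i = 1, i = 0.
Intersections between consecutive envelope lines give the roots: for adjacent envelope indices i < j the intersection is x = (a_i − a_j) / (j − i). Reading off the sorted break points: {-5, -4, 5}.
Verification: at each break x_0, at least two indices attain the minimum of min_i(a_i + i · x_0).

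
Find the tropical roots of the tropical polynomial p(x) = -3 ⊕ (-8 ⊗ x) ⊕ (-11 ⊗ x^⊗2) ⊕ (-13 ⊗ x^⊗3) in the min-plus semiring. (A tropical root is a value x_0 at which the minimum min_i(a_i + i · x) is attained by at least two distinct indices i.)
Roots: {2, 3, 5}

Each tropical root is a break point of the lower envelope of the lines y = a_i + i · x (there are 4 lines, with slopes 0, 1, ..., 3). Only the lines that attain the minimum somewhere contribute to roots; other lines are dominated. Here the surviving (envelope) indices are i = 3, i = 2, i = 1, i = 0.
Intersections between consecutive envelope lines give the roots: for adjacent envelope indices i < j the intersection is x = (a_i − a_j) / (j − i). Reading off the sorted break points: {2, 3, 5}.
Verification: at each break x_0, at least two indices attain the minimum of min_i(a_i + i · x_0).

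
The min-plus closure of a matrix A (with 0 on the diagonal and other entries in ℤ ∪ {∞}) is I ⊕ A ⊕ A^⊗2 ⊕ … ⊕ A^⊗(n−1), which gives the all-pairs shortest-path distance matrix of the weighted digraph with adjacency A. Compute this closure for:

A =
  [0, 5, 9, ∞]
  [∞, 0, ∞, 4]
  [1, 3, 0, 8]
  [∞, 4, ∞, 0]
Closure =
  [0, 5, 9, 9]
  [∞, 0, ∞, 4]
  [1, 3, 0, 7]
  [∞, 4, ∞, 0]

This is the Floyd-Warshall all-pairs shortest-path computation. For each intermediate vertex k = 0, 1, …, 3, update dist[i][j] ← min(dist[i][j], dist[i][k] + dist[k][j]). The final matrix gives, for each (i, j), the minimum total weight of any directed path from i to j (possibly empty when i = j).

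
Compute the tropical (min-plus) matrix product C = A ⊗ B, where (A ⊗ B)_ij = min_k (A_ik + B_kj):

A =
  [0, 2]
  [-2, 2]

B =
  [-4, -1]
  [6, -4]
A ⊗ B =
  [-4, -2]
  [-6, -3]

Apply the min-plus product entry-by-entry:
  C[0][0] = min over k of (A[0][0] + B[0][0] = 0 + -4 = -4, A[0][1] + B[1][0] = 2 + 6 = 8) = -4 (attained at k = 0)
  C[0][1] = min over k of (A[0][0] + B[0][1] = 0 + -1 = -1, A[0][1] + B[1][1] = 2 + -4 = -2) = -2 (attained at k = 1)
  C[1][0] = min over k of (A[1][0] + B[0][0] = -2 + -4 = -6, A[1][1] + B[1][0] = 2 + 6 = 8) = -6 (attained at k = 0)
  C[1][1] = min over k of (A[1][0] + B[0][1] = -2 + -1 = -3, A[1][1] + B[1][1] = 2 + -4 = -2) = -3 (attained at k = 0)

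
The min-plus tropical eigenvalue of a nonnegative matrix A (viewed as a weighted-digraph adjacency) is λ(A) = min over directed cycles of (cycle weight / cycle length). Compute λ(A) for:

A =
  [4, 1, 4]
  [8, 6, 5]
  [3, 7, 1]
λ(A) = 1

Enumerate directed cycles and compute their means (weight / length). Sample:
  cycle 0 → 0: weight = 4, length = 1, mean = 4/1 ≈ 4.000
  cycle 1 → 1: weight = 6, length = 1, mean = 6/1 ≈ 6.000
  cycle 2 → 2: weight = 1, length = 1, mean = 1/1 ≈ 1.000
  cycle 0 → 1 → 0: weight = 9, length = 2, mean = 9/2 ≈ 4.500
  cycle 0 → 2 → 0: weight = 7, length = 2, mean = 7/2 ≈ 3.500
  cycle 1 → 0 → 1: weight = 9, length = 2, mean = 9/2 ≈ 4.500
Minimum mean = 1.000, attained e.g. along the cycle 2 → 2 with weight 1 and length 1. So λ(A) = 1/1 = 1.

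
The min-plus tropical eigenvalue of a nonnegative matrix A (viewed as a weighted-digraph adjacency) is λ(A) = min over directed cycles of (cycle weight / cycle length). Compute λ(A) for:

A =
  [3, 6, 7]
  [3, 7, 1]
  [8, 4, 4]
λ(A) = 5/2

Enumerate directed cycles and compute their means (weight / length). Sample:
  cycle 0 → 0: weight = 3, length = 1, mean = 3/1 ≈ 3.000
  cycle 1 → 1: weight = 7, length = 1, mean = 7/1 ≈ 7.000
  cycle 2 → 2: weight = 4, length = 1, mean = 4/1 ≈ 4.000
  cycle 0 → 1 → 0: weight = 9, length = 2, mean = 9/2 ≈ 4.500
  cycle 0 → 2 → 0: weight = 15, length = 2, mean = 15/2 ≈ 7.500
  cycle 1 → 0 → 1: weight = 9, length = 2, mean = 9/2 ≈ 4.500
Minimum mean = 2.500, attained e.g. along the cycle 1 → 2 → 1 with weight 5 and length 2. So λ(A) = 5/2 = 5/2.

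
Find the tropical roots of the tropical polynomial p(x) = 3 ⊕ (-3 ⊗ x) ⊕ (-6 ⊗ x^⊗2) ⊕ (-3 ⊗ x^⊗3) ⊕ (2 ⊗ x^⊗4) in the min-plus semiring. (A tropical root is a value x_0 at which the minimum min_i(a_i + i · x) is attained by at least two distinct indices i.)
Roots: {-5, -3, 3, 6}

Each tropical root is a break point of the lower envelope of the lines y = a_i + i · x (there are 5 lines, with slopes 0, 1, ..., 4). Only the lines that attain the minimum somewhere contribute to roots; other lines are dominated. Here the surviving (envelope) indices are i = 4, i = 3, i = 2, i = 1, i = 0.
Intersections between consecutive envelope lines give the roots: for adjacent envelope indices i < j the intersection is x = (a_i − a_j) / (j − i). Reading off the sorted break points: {-5, -3, 3, 6}.
Verification: at each break x_0, at least two indices attain the minimum of min_i(a_i + i · x_0).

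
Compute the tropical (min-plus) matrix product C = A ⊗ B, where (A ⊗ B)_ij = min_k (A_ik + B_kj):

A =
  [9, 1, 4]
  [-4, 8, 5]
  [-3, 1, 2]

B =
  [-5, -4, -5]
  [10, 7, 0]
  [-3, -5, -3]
A ⊗ B =
  [1, -1, 1]
  [-9, -8, -9]
  [-8, -7, -8]

Apply the min-plus product entry-by-entry:
  C[0][0] = min over k of (A[0][0] + B[0][0] = 9 + -5 = 4, A[0][1] + B[1][0] = 1 + 10 = 11, A[0][2] + B[2][0] = 4 + -3 = 1) = 1 (attained at k = 2)
  C[0][1] = min over k of (A[0][0] + B[0][1] = 9 + -4 = 5, A[0][1] + B[1][1] = 1 + 7 = 8, A[0][2] + B[2][1] = 4 + -5 = -1) = -1 (attained at k = 2)
  C[0][2] = min over k of (A[0][0] + B[0][2] = 9 + -5 = 4, A[0][1] + B[1][2] = 1 + 0 = 1, A[0][2] + B[2][2] = 4 + -3 = 1) = 1 (attained at k = 1)
  C[1][0] = min over k of (A[1][0] + B[0][0] = -4 + -5 = -9, A[1][1] + B[1][0] = 8 + 10 = 18, A[1][2] + B[2][0] = 5 + -3 = 2) = -9 (attained at k = 0)
  C[1][1] = min over k of (A[1][0] + B[0][1] = -4 + -4 = -8, A[1][1] + B[1][1] = 8 + 7 = 15, A[1][2] + B[2][1] = 5 + -5 = 0) = -8 (attained at k = 0)
  C[1][2] = min over k of (A[1][0] + B[0][2] = -4 + -5 = -9, A[1][1] + B[1][2] = 8 + 0 = 8, A[1][2] + B[2][2] = 5 + -3 = 2) = -9 (attained at k = 0)
  C[2][0] = min over k of (A[2][0] + B[0][0] = -3 + -5 = -8, A[2][1] + B[1][0] = 1 + 10 = 11, A[2][2] + B[2][0] = 2 + -3 = -1) = -8 (attained at k = 0)
  C[2][1] = min over k of (A[2][0] + B[0][1] = -3 + -4 = -7, A[2][1] + B[1][1] = 1 + 7 = 8, A[2][2] + B[2][1] = 2 + -5 = -3) = -7 (attained at k = 0)
  C[2][2] = min over k of (A[2][0] + B[0][2] = -3 + -5 = -8, A[2][1] + B[1][2] = 1 + 0 = 1, A[2][2] + B[2][2] = 2 + -3 = -1) = -8 (attained at k = 0)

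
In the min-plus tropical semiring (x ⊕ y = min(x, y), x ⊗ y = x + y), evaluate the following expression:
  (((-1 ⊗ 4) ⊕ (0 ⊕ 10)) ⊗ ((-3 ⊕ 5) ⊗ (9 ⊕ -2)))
(((-1 ⊗ 4) ⊕ (0 ⊕ 10)) ⊗ ((-3 ⊕ 5) ⊗ (9 ⊕ -2))) = -5

Expand innermost to outermost. Recall ⊕ takes the minimum of its arguments and ⊗ takes their sum. Working out the expression (((-1 ⊗ 4) ⊕ (0 ⊕ 10)) ⊗ ((-3 ⊕ 5) ⊗ (9 ⊕ -2))) gives -5.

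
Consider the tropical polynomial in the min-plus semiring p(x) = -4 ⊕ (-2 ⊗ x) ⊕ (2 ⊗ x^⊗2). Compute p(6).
p(6) = -4

A tropical monomial a ⊗ x^⊗i evaluates to a + i · x. Evaluating each term at x = 6:
  Term 0 contributes -4 + 0 · 6 = -4
  Term 1 contributes -2 + 1 · 6 = 4
  Term 2 contributes 2 + 2 · 6 = 14
p(6) = ⊕ of these = min[-4, 4, 14] = -4.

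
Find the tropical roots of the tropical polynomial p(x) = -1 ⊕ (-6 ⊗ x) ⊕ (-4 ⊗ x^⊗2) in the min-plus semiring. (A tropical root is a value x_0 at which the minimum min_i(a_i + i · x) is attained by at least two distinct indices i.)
Roots: {-2, 5}

Each tropical root is a break point of the lower envelope of the lines y = a_i + i · x (there are 3 lines, with slopes 0, 1, ..., 2). Only the lines that attain the minimum somewhere contribute to roots; other lines are dominated. Here the surviving (envelope) indices are i = 2, i = 1, i = 0.
Intersections between consecutive envelope lines give the roots: for adjacent envelope indices i < j the intersection is x = (a_i − a_j) / (j − i). Reading off the sorted break points: {-2, 5}.
Verification: at each break x_0, at least two indices attain the minimum of min_i(a_i + i · x_0).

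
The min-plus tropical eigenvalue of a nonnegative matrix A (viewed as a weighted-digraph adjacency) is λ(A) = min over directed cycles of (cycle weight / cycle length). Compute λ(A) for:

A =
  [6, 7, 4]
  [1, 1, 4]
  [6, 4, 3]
λ(A) = 1

Enumerate directed cycles and compute their means (weight / length). Sample:
  cycle 0 → 0: weight = 6, length = 1, mean = 6/1 ≈ 6.000
  cycle 1 → 1: weight = 1, length = 1, mean = 1/1 ≈ 1.000
  cycle 2 → 2: weight = 3, length = 1, mean = 3/1 ≈ 3.000
  cycle 0 → 1 → 0: weight = 8, length = 2, mean = 8/2 ≈ 4.000
  cycle 0 → 2 → 0: weight = 10, length = 2, mean = 10/2 ≈ 5.000
  cycle 1 → 0 → 1: weight = 8, length = 2, mean = 8/2 ≈ 4.000
Minimum mean = 1.000, attained e.g. along the cycle 1 → 1 with weight 1 and length 1. So λ(A) = 1/1 = 1.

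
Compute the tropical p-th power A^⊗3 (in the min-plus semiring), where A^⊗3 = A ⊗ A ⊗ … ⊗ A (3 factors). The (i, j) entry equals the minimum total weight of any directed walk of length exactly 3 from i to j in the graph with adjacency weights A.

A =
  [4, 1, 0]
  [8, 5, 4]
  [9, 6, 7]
A^⊗3 =
  [12, 9, 8]
  [16, 13, 12]
  [17, 14, 13]

Each entry (A^⊗3)_ij equals the minimum over all length-3 walks i = v_0 → v_1 → … → v_3 = j of Σ_t A[v_t][v_{t+1}]. For example, for (i, j) = (0, 2) we minimise over 9 possible intermediate vertex sequences; the minimum is 8, attained along the walk 0 → 0 → 0 → 2.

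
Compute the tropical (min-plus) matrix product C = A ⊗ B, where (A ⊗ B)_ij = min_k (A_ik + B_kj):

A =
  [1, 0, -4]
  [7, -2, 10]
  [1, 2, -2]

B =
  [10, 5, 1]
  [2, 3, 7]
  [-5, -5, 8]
A ⊗ B =
  [-9, -9, 2]
  [0, 1, 5]
  [-7, -7, 2]

Apply the min-plus product entry-by-entry:
  C[0][0] = min over k of (A[0][0] + B[0][0] = 1 + 10 = 11, A[0][1] + B[1][0] = 0 + 2 = 2, A[0][2] + B[2][0] = -4 + -5 = -9) = -9 (attained at k = 2)
  C[0][1] = min over k of (A[0][0] + B[0][1] = 1 + 5 = 6, A[0][1] + B[1][1] = 0 + 3 = 3, A[0][2] + B[2][1] = -4 + -5 = -9) = -9 (attained at k = 2)
  C[0][2] = min over k of (A[0][0] + B[0][2] = 1 + 1 = 2, A[0][1] + B[1][2] = 0 + 7 = 7, A[0][2] + B[2][2] = -4 + 8 = 4) = 2 (attained at k = 0)
  C[1][0] = min over k of (A[1][0] + B[0][0] = 7 + 10 = 17, A[1][1] + B[1][0] = -2 + 2 = 0, A[1][2] + B[2][0] = 10 + -5 = 5) = 0 (attained at k = 1)
  C[1][1] = min over k of (A[1][0] + B[0][1] = 7 + 5 = 12, A[1][1] + B[1][1] = -2 + 3 = 1, A[1][2] + B[2][1] = 10 + -5 = 5) = 1 (attained at k = 1)
  C[1][2] = min over k of (A[1][0] + B[0][2] = 7 + 1 = 8, A[1][1] + B[1][2] = -2 + 7 = 5, A[1][2] + B[2][2] = 10 + 8 = 18) = 5 (attained at k = 1)
  C[2][0] = min over k of (A[2][0] + B[0][0] = 1 + 10 = 11, A[2][1] + B[1][0] = 2 + 2 = 4, A[2][2] + B[2][0] = -2 + -5 = -7) = -7 (attained at k = 2)
  C[2][1] = min over k of (A[2][0] + B[0][1] = 1 + 5 = 6, A[2][1] + B[1][1] = 2 + 3 = 5, A[2][2] + B[2][1] = -2 + -5 = -7) = -7 (attained at k = 2)
  C[2][2] = min over k of (A[2][0] + B[0][2] = 1 + 1 = 2, A[2][1] + B[1][2] = 2 + 7 = 9, A[2][2] + B[2][2] = -2 + 8 = 6) = 2 (attained at k = 0)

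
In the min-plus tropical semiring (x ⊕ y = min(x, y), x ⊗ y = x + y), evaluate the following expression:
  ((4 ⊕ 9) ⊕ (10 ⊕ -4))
((4 ⊕ 9) ⊕ (10 ⊕ -4)) = -4

Expand innermost to outermost. Recall ⊕ takes the minimum of its arguments and ⊗ takes their sum. Working out the expression ((4 ⊕ 9) ⊕ (10 ⊕ -4)) gives -4.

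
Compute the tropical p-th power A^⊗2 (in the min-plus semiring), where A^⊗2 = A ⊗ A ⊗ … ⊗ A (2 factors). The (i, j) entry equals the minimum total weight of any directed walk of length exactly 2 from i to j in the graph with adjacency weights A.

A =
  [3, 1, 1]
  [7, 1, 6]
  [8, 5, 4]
A^⊗2 =
  [6, 2, 4]
  [8, 2, 7]
  [11, 6, 8]

Each entry (A^⊗2)_ij equals the minimum over all length-2 walks i = v_0 → v_1 → … → v_2 = j of Σ_t A[v_t][v_{t+1}]. For example, for (i, j) = (0, 2) we minimise over 3 possible intermediate vertex sequences; the minimum is 4, attained along the walk 0 → 0 → 2.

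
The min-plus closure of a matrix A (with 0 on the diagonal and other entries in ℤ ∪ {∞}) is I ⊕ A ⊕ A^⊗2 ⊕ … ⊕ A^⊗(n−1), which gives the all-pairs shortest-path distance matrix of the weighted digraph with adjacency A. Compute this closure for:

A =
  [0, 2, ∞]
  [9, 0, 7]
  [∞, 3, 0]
Closure =
  [0, 2, 9]
  [9, 0, 7]
  [12, 3, 0]

This is the Floyd-Warshall all-pairs shortest-path computation. For each intermediate vertex k = 0, 1, …, 2, update dist[i][j] ← min(dist[i][j], dist[i][k] + dist[k][j]). The final matrix gives, for each (i, j), the minimum total weight of any directed path from i to j (possibly empty when i = j).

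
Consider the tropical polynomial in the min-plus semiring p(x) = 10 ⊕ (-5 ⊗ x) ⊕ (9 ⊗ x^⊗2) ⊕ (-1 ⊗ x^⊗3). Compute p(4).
p(4) = -1

A tropical monomial a ⊗ x^⊗i evaluates to a + i · x. Evaluating each term at x = 4:
  Term 0 contributes 10 + 0 · 4 = 10
  Term 1 contributes -5 + 1 · 4 = -1
  Term 2 contributes 9 + 2 · 4 = 17
  Term 3 contributes -1 + 3 · 4 = 11
p(4) = ⊕ of these = min[10, -1, 17, 11] = -1.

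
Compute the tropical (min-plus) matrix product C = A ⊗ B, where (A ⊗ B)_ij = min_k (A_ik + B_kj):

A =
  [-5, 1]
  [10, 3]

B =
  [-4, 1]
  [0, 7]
A ⊗ B =
  [-9, -4]
  [3, 10]

Apply the min-plus product entry-by-entry:
  C[0][0] = min over k of (A[0][0] + B[0][0] = -5 + -4 = -9, A[0][1] + B[1][0] = 1 + 0 = 1) = -9 (attained at k = 0)
  C[0][1] = min over k of (A[0][0] + B[0][1] = -5 + 1 = -4, A[0][1] + B[1][1] = 1 + 7 = 8) = -4 (attained at k = 0)
  C[1][0] = min over k of (A[1][0] + B[0][0] = 10 + -4 = 6, A[1][1] + B[1][0] = 3 + 0 = 3) = 3 (attained at k = 1)
  C[1][1] = min over k of (A[1][0] + B[0][1] = 10 + 1 = 11, A[1][1] + B[1][1] = 3 + 7 = 10) = 10 (attained at k = 1)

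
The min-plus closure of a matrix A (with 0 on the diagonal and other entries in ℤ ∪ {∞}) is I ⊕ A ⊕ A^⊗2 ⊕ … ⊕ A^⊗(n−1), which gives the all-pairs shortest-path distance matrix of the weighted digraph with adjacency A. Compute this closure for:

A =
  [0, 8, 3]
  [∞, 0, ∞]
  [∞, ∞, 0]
Closure =
  [0, 8, 3]
  [∞, 0, ∞]
  [∞, ∞, 0]

This is the Floyd-Warshall all-pairs shortest-path computation. For each intermediate vertex k = 0, 1, …, 2, update dist[i][j] ← min(dist[i][j], dist[i][k] + dist[k][j]). The final matrix gives, for each (i, j), the minimum total weight of any directed path from i to j (possibly empty when i = j).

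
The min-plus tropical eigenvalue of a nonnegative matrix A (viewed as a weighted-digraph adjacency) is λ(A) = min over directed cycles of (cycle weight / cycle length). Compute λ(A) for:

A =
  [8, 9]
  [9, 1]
λ(A) = 1

Enumerate directed cycles and compute their means (weight / length). Sample:
  cycle 0 → 0: weight = 8, length = 1, mean = 8/1 ≈ 8.000
  cycle 1 → 1: weight = 1, length = 1, mean = 1/1 ≈ 1.000
  cycle 0 → 1 → 0: weight = 18, length = 2, mean = 18/2 ≈ 9.000
  cycle 1 → 0 → 1: weight = 18, length = 2, mean = 18/2 ≈ 9.000
Minimum mean = 1.000, attained e.g. along the cycle 1 → 1 with weight 1 and length 1. So λ(A) = 1/1 = 1.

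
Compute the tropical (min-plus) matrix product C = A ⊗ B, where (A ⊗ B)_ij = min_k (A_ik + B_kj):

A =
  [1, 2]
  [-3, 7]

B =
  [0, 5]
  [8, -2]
A ⊗ B =
  [1, 0]
  [-3, 2]

Apply the min-plus product entry-by-entry:
  C[0][0] = min over k of (A[0][0] + B[0][0] = 1 + 0 = 1, A[0][1] + B[1][0] = 2 + 8 = 10) = 1 (attained at k = 0)
  C[0][1] = min over k of (A[0][0] + B[0][1] = 1 + 5 = 6, A[0][1] + B[1][1] = 2 + -2 = 0) = 0 (attained at k = 1)
  C[1][0] = min over k of (A[1][0] + B[0][0] = -3 + 0 = -3, A[1][1] + B[1][0] = 7 + 8 = 15) = -3 (attained at k = 0)
  C[1][1] = min over k of (A[1][0] + B[0][1] = -3 + 5 = 2, A[1][1] + B[1][1] = 7 + -2 = 5) = 2 (attained at k = 0)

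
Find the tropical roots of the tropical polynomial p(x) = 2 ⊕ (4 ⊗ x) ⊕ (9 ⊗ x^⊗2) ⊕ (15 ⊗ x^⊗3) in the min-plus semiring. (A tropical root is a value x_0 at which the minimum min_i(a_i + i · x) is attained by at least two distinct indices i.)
Roots: {-6, -5, -2}

Each tropical root is a break point of the lower envelope of the lines y = a_i + i · x (there are 4 lines, with slopes 0, 1, ..., 3). Only the lines that attain the minimum somewhere contribute to roots; other lines are dominated. Here the surviving (envelope) indices are i = 3, i = 2, i = 1, i = 0.
Intersections between consecutive envelope lines give the roots: for adjacent envelope indices i < j the intersection is x = (a_i − a_j) / (j − i). Reading off the sorted break points: {-6, -5, -2}.
Verification: at each break x_0, at least two indices attain the minimum of min_i(a_i + i · x_0).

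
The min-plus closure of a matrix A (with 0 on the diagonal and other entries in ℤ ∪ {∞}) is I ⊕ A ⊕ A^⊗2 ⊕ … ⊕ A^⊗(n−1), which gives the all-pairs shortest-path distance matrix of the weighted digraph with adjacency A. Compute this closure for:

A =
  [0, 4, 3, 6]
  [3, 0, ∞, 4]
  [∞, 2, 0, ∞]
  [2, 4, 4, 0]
Closure =
  [0, 4, 3, 6]
  [3, 0, 6, 4]
  [5, 2, 0, 6]
  [2, 4, 4, 0]

This is the Floyd-Warshall all-pairs shortest-path computation. For each intermediate vertex k = 0, 1, …, 3, update dist[i][j] ← min(dist[i][j], dist[i][k] + dist[k][j]). The final matrix gives, for each (i, j), the minimum total weight of any directed path from i to j (possibly empty when i = j).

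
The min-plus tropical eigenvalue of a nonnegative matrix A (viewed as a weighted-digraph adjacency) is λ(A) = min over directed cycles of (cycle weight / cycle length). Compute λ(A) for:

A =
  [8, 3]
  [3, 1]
λ(A) = 1

Enumerate directed cycles and compute their means (weight / length). Sample:
  cycle 0 → 0: weight = 8, length = 1, mean = 8/1 ≈ 8.000
  cycle 1 → 1: weight = 1, length = 1, mean = 1/1 ≈ 1.000
  cycle 0 → 1 → 0: weight = 6, length = 2, mean = 6/2 ≈ 3.000
  cycle 1 → 0 → 1: weight = 6, length = 2, mean = 6/2 ≈ 3.000
Minimum mean = 1.000, attained e.g. along the cycle 1 → 1 with weight 1 and length 1. So λ(A) = 1/1 = 1.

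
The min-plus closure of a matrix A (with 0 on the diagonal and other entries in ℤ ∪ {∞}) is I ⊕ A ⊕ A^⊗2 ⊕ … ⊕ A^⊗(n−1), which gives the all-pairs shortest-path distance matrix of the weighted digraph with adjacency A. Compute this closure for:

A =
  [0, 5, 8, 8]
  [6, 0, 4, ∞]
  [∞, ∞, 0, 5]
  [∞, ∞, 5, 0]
Closure =
  [0, 5, 8, 8]
  [6, 0, 4, 9]
  [∞, ∞, 0, 5]
  [∞, ∞, 5, 0]

This is the Floyd-Warshall all-pairs shortest-path computation. For each intermediate vertex k = 0, 1, …, 3, update dist[i][j] ← min(dist[i][j], dist[i][k] + dist[k][j]). The final matrix gives, for each (i, j), the minimum total weight of any directed path from i to j (possibly empty when i = j).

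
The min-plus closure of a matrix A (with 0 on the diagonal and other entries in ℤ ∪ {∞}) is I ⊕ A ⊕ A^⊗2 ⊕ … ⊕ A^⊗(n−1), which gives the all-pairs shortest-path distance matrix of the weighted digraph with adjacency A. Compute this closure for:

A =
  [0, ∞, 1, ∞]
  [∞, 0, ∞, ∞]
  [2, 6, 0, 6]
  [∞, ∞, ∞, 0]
Closure =
  [0, 7, 1, 7]
  [∞, 0, ∞, ∞]
  [2, 6, 0, 6]
  [∞, ∞, ∞, 0]

This is the Floyd-Warshall all-pairs shortest-path computation. For each intermediate vertex k = 0, 1, …, 3, update dist[i][j] ← min(dist[i][j], dist[i][k] + dist[k][j]). The final matrix gives, for each (i, j), the minimum total weight of any directed path from i to j (possibly empty when i = j).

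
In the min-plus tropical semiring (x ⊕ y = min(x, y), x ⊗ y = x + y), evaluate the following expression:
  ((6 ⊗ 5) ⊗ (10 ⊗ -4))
((6 ⊗ 5) ⊗ (10 ⊗ -4)) = 17

Expand innermost to outermost. Recall ⊕ takes the minimum of its arguments and ⊗ takes their sum. Working out the expression ((6 ⊗ 5) ⊗ (10 ⊗ -4)) gives 17.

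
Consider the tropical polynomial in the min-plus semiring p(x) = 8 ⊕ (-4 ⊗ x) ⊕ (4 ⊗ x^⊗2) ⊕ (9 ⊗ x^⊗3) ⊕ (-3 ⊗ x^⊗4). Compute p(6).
p(6) = 2

A tropical monomial a ⊗ x^⊗i evaluates to a + i · x. Evaluating each term at x = 6:
  Term 0 contributes 8 + 0 · 6 = 8
  Term 1 contributes -4 + 1 · 6 = 2
  Term 2 contributes 4 + 2 · 6 = 16
  Term 3 contributes 9 + 3 · 6 = 27
  Term 4 contributes -3 + 4 · 6 = 21
p(6) = ⊕ of these = min[8, 2, 16, 27, 21] = 2.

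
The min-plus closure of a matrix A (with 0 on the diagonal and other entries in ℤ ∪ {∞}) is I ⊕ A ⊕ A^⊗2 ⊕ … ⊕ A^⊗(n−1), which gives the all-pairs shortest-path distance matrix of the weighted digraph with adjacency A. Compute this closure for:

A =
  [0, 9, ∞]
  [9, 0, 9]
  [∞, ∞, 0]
Closure =
  [0, 9, 18]
  [9, 0, 9]
  [∞, ∞, 0]

This is the Floyd-Warshall all-pairs shortest-path computation. For each intermediate vertex k = 0, 1, …, 2, update dist[i][j] ← min(dist[i][j], dist[i][k] + dist[k][j]). The final matrix gives, for each (i, j), the minimum total weight of any directed path from i to j (possibly empty when i = j).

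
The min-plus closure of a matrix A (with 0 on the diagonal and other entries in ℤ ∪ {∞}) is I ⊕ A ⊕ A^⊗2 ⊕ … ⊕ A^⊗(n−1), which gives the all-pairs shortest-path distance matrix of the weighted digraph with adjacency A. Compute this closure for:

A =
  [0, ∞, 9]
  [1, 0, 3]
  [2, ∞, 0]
Closure =
  [0, ∞, 9]
  [1, 0, 3]
  [2, ∞, 0]

This is the Floyd-Warshall all-pairs shortest-path computation. For each intermediate vertex k = 0, 1, …, 2, update dist[i][j] ← min(dist[i][j], dist[i][k] + dist[k][j]). The final matrix gives, for each (i, j), the minimum total weight of any directed path from i to j (possibly empty when i = j).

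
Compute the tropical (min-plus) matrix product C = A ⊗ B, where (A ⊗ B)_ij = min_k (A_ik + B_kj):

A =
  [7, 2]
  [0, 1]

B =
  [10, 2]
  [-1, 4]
A ⊗ B =
  [1, 6]
  [0, 2]

Apply the min-plus product entry-by-entry:
  C[0][0] = min over k of (A[0][0] + B[0][0] = 7 + 10 = 17, A[0][1] + B[1][0] = 2 + -1 = 1) = 1 (attained at k = 1)
  C[0][1] = min over k of (A[0][0] + B[0][1] = 7 + 2 = 9, A[0][1] + B[1][1] = 2 + 4 = 6) = 6 (attained at k = 1)
  C[1][0] = min over k of (A[1][0] + B[0][0] = 0 + 10 = 10, A[1][1] + B[1][0] = 1 + -1 = 0) = 0 (attained at k = 1)
  C[1][1] = min over k of (A[1][0] + B[0][1] = 0 + 2 = 2, A[1][1] + B[1][1] = 1 + 4 = 5) = 2 (attained at k = 0)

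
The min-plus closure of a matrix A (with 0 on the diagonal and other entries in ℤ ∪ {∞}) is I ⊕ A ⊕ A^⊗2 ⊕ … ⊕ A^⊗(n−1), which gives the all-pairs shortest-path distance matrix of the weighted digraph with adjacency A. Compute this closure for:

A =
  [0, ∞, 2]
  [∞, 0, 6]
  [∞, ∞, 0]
Closure =
  [0, ∞, 2]
  [∞, 0, 6]
  [∞, ∞, 0]

This is the Floyd-Warshall all-pairs shortest-path computation. For each intermediate vertex k = 0, 1, …, 2, update dist[i][j] ← min(dist[i][j], dist[i][k] + dist[k][j]). The final matrix gives, for each (i, j), the minimum total weight of any directed path from i to j (possibly empty when i = j).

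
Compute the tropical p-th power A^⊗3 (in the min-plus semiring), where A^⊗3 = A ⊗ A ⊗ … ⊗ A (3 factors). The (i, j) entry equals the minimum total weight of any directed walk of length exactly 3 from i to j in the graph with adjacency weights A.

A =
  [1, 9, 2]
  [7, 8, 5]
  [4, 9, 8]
A^⊗3 =
  [3, 11, 4]
  [9, 17, 10]
  [6, 14, 7]

Each entry (A^⊗3)_ij equals the minimum over all length-3 walks i = v_0 → v_1 → … → v_3 = j of Σ_t A[v_t][v_{t+1}]. For example, for (i, j) = (0, 2) we minimise over 9 possible intermediate vertex sequences; the minimum is 4, attained along the walk 0 → 0 → 0 → 2.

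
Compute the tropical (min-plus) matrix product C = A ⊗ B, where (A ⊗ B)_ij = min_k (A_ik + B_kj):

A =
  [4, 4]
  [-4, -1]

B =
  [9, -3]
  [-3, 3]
A ⊗ B =
  [1, 1]
  [-4, -7]

Apply the min-plus product entry-by-entry:
  C[0][0] = min over k of (A[0][0] + B[0][0] = 4 + 9 = 13, A[0][1] + B[1][0] = 4 + -3 = 1) = 1 (attained at k = 1)
  C[0][1] = min over k of (A[0][0] + B[0][1] = 4 + -3 = 1, A[0][1] + B[1][1] = 4 + 3 = 7) = 1 (attained at k = 0)
  C[1][0] = min over k of (A[1][0] + B[0][0] = -4 + 9 = 5, A[1][1] + B[1][0] = -1 + -3 = -4) = -4 (attained at k = 1)
  C[1][1] = min over k of (A[1][0] + B[0][1] = -4 + -3 = -7, A[1][1] + B[1][1] = -1 + 3 = 2) = -7 (attained at k = 0)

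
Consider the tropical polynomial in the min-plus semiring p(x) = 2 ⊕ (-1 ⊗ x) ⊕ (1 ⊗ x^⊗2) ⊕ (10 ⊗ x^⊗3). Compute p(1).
p(1) = 0

A tropical monomial a ⊗ x^⊗i evaluates to a + i · x. Evaluating each term at x = 1:
  Term 0 contributes 2 + 0 · 1 = 2
  Term 1 contributes -1 + 1 · 1 = 0
  Term 2 contributes 1 + 2 · 1 = 3
  Term 3 contributes 10 + 3 · 1 = 13
p(1) = ⊕ of these = min[2, 0, 3, 13] = 0.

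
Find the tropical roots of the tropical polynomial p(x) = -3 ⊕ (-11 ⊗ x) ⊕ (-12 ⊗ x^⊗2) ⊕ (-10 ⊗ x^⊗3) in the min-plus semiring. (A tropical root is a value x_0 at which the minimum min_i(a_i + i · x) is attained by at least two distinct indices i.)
Roots: {-2, 1, 8}

Each tropical root is a break point of the lower envelope of the lines y = a_i + i · x (there are 4 lines, with slopes 0, 1, ..., 3). Only the lines that attain the minimum somewhere contribute to roots; other lines are dominated. Here the surviving (envelope) indices are i = 3, i = 2, i = 1, i = 0.
Intersections between consecutive envelope lines give the roots: for adjacent envelope indices i < j the intersection is x = (a_i − a_j) / (j − i). Reading off the sorted break points: {-2, 1, 8}.
Verification: at each break x_0, at least two indices attain the minimum of min_i(a_i + i · x_0).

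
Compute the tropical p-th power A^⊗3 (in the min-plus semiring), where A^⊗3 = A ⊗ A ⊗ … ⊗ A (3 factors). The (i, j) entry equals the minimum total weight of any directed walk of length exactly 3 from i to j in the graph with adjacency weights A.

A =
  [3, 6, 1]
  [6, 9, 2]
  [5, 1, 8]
A^⊗3 =
  [8, 5, 4]
  [9, 8, 5]
  [8, 4, 8]

Each entry (A^⊗3)_ij equals the minimum over all length-3 walks i = v_0 → v_1 → … → v_3 = j of Σ_t A[v_t][v_{t+1}]. For example, for (i, j) = (0, 2) we minimise over 9 possible intermediate vertex sequences; the minimum is 4, attained along the walk 0 → 2 → 1 → 2.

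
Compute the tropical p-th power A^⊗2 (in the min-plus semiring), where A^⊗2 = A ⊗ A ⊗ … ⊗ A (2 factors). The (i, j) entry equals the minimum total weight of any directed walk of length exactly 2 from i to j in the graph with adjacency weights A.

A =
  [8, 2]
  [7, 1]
A^⊗2 =
  [9, 3]
  [8, 2]

Each entry (A^⊗2)_ij equals the minimum over all length-2 walks i = v_0 → v_1 → … → v_2 = j of Σ_t A[v_t][v_{t+1}]. For example, for (i, j) = (0, 1) we minimise over 2 possible intermediate vertex sequences; the minimum is 3, attained along the walk 0 → 1 → 1.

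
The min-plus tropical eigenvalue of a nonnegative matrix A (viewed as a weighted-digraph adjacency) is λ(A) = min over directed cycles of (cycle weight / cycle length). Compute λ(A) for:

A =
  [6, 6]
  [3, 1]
λ(A) = 1

Enumerate directed cycles and compute their means (weight / length). Sample:
  cycle 0 → 0: weight = 6, length = 1, mean = 6/1 ≈ 6.000
  cycle 1 → 1: weight = 1, length = 1, mean = 1/1 ≈ 1.000
  cycle 0 → 1 → 0: weight = 9, length = 2, mean = 9/2 ≈ 4.500
  cycle 1 → 0 → 1: weight = 9, length = 2, mean = 9/2 ≈ 4.500
Minimum mean = 1.000, attained e.g. along the cycle 1 → 1 with weight 1 and length 1. So λ(A) = 1/1 = 1.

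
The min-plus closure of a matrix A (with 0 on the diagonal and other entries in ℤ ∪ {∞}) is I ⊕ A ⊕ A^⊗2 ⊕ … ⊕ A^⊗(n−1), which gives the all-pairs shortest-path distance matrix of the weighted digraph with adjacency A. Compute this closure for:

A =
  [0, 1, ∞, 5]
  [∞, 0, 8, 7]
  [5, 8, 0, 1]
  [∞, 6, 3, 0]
Closure =
  [0, 1, 8, 5]
  [13, 0, 8, 7]
  [5, 6, 0, 1]
  [8, 6, 3, 0]

This is the Floyd-Warshall all-pairs shortest-path computation. For each intermediate vertex k = 0, 1, …, 3, update dist[i][j] ← min(dist[i][j], dist[i][k] + dist[k][j]). The final matrix gives, for each (i, j), the minimum total weight of any directed path from i to j (possibly empty when i = j).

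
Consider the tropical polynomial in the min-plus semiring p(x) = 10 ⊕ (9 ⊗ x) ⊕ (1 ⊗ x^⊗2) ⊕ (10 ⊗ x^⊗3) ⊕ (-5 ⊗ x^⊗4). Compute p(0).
p(0) = -5

A tropical monomial a ⊗ x^⊗i evaluates to a + i · x. Evaluating each term at x = 0:
  Term 0 contributes 10 + 0 · 0 = 10
  Term 1 contributes 9 + 1 · 0 = 9
  Term 2 contributes 1 + 2 · 0 = 1
  Term 3 contributes 10 + 3 · 0 = 10
  Term 4 contributes -5 + 4 · 0 = -5
p(0) = ⊕ of these = min[10, 9, 1, 10, -5] = -5.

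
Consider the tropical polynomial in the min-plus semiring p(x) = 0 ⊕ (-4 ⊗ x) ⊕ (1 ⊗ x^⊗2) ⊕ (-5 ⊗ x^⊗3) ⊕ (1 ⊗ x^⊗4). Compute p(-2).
p(-2) = -11

A tropical monomial a ⊗ x^⊗i evaluates to a + i · x. Evaluating each term at x = -2:
  Term 0 contributes 0 + 0 · -2 = 0
  Term 1 contributes -4 + 1 · -2 = -6
  Term 2 contributes 1 + 2 · -2 = -3
  Term 3 contributes -5 + 3 · -2 = -11
  Term 4 contributes 1 + 4 · -2 = -7
p(-2) = ⊕ of these = min[0, -6, -3, -11, -7] = -11.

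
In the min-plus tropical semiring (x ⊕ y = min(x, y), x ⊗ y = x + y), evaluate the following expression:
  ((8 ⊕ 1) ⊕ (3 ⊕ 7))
((8 ⊕ 1) ⊕ (3 ⊕ 7)) = 1

Expand innermost to outermost. Recall ⊕ takes the minimum of its arguments and ⊗ takes their sum. Working out the expression ((8 ⊕ 1) ⊕ (3 ⊕ 7)) gives 1.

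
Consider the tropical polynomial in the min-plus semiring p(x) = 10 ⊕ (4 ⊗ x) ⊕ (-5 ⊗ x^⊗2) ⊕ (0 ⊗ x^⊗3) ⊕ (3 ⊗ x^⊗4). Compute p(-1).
p(-1) = -7

A tropical monomial a ⊗ x^⊗i evaluates to a + i · x. Evaluating each term at x = -1:
  Term 0 contributes 10 + 0 · -1 = 10
  Term 1 contributes 4 + 1 · -1 = 3
  Term 2 contributes -5 + 2 · -1 = -7
  Term 3 contributes 0 + 3 · -1 = -3
  Term 4 contributes 3 + 4 · -1 = -1
p(-1) = ⊕ of these = min[10, 3, -7, -3, -1] = -7.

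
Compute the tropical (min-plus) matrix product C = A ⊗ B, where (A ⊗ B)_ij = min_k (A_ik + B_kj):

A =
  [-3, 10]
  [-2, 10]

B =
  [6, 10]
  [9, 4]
A ⊗ B =
  [3, 7]
  [4, 8]

Apply the min-plus product entry-by-entry:
  C[0][0] = min over k of (A[0][0] + B[0][0] = -3 + 6 = 3, A[0][1] + B[1][0] = 10 + 9 = 19) = 3 (attained at k = 0)
  C[0][1] = min over k of (A[0][0] + B[0][1] = -3 + 10 = 7, A[0][1] + B[1][1] = 10 + 4 = 14) = 7 (attained at k = 0)
  C[1][0] = min over k of (A[1][0] + B[0][0] = -2 + 6 = 4, A[1][1] + B[1][0] = 10 + 9 = 19) = 4 (attained at k = 0)
  C[1][1] = min over k of (A[1][0] + B[0][1] = -2 + 10 = 8, A[1][1] + B[1][1] = 10 + 4 = 14) = 8 (attained at k = 0)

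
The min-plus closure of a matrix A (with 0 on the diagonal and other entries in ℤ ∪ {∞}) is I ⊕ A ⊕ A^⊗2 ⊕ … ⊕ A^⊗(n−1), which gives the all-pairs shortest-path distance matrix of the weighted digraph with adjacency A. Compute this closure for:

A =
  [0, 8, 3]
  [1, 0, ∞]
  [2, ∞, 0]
Closure =
  [0, 8, 3]
  [1, 0, 4]
  [2, 10, 0]

This is the Floyd-Warshall all-pairs shortest-path computation. For each intermediate vertex k = 0, 1, …, 2, update dist[i][j] ← min(dist[i][j], dist[i][k] + dist[k][j]). The final matrix gives, for each (i, j), the minimum total weight of any directed path from i to j (possibly empty when i = j).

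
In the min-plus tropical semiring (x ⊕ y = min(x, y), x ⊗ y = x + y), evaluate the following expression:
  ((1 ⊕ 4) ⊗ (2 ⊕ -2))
((1 ⊕ 4) ⊗ (2 ⊕ -2)) = -1

Expand innermost to outermost. Recall ⊕ takes the minimum of its arguments and ⊗ takes their sum. Working out the expression ((1 ⊕ 4) ⊗ (2 ⊕ -2)) gives -1.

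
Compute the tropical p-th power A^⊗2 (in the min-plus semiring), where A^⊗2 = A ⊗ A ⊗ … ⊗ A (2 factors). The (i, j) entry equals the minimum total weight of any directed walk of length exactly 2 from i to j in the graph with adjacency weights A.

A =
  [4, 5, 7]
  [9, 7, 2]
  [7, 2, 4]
A^⊗2 =
  [8, 9, 7]
  [9, 4, 6]
  [11, 6, 4]

Each entry (A^⊗2)_ij equals the minimum over all length-2 walks i = v_0 → v_1 → … → v_2 = j of Σ_t A[v_t][v_{t+1}]. For example, for (i, j) = (0, 2) we minimise over 3 possible intermediate vertex sequences; the minimum is 7, attained along the walk 0 → 1 → 2.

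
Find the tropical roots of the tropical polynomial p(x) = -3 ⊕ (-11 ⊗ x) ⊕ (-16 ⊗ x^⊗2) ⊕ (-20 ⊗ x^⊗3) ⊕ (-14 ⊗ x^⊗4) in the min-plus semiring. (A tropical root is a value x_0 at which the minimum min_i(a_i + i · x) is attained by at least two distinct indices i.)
Roots: {-6, 4, 5, 8}

Each tropical root is a break point of the lower envelope of the lines y = a_i + i · x (there are 5 lines, with slopes 0, 1, ..., 4). Only the lines that attain the minimum somewhere contribute to roots; other lines are dominated. Here the surviving (envelope) indices are i = 4, i = 3, i = 2, i = 1, i = 0.
Intersections between consecutive envelope lines give the roots: for adjacent envelope indices i < j the intersection is x = (a_i − a_j) / (j − i). Reading off the sorted break points: {-6, 4, 5, 8}.
Verification: at each break x_0, at least two indices attain the minimum of min_i(a_i + i · x_0).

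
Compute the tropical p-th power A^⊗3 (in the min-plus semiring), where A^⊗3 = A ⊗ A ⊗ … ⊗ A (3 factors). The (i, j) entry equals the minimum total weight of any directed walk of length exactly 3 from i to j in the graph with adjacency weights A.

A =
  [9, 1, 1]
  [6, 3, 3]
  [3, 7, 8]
A^⊗3 =
  [7, 5, 5]
  [9, 7, 7]
  [7, 7, 7]

Each entry (A^⊗3)_ij equals the minimum over all length-3 walks i = v_0 → v_1 → … → v_3 = j of Σ_t A[v_t][v_{t+1}]. For example, for (i, j) = (0, 2) we minimise over 9 possible intermediate vertex sequences; the minimum is 5, attained along the walk 0 → 2 → 0 → 2.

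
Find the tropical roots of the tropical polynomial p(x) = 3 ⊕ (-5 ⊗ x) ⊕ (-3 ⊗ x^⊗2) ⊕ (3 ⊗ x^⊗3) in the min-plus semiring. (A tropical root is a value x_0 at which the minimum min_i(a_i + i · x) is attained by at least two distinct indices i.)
Roots: {-6, -2, 8}

Each tropical root is a break point of the lower envelope of the lines y = a_i + i · x (there are 4 lines, with slopes 0, 1, ..., 3). Only the lines that attain the minimum somewhere contribute to roots; other lines are dominated. Here the surviving (envelope) indices are i = 3, i = 2, i = 1, i = 0.
Intersections between consecutive envelope lines give the roots: for adjacent envelope indices i < j the intersection is x = (a_i − a_j) / (j − i). Reading off the sorted break points: {-6, -2, 8}.
Verification: at each break x_0, at least two indices attain the minimum of min_i(a_i + i · x_0).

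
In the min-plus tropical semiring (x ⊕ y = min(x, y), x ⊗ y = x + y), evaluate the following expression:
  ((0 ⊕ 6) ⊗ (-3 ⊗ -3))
((0 ⊕ 6) ⊗ (-3 ⊗ -3)) = -6

Expand innermost to outermost. Recall ⊕ takes the minimum of its arguments and ⊗ takes their sum. Working out the expression ((0 ⊕ 6) ⊗ (-3 ⊗ -3)) gives -6.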